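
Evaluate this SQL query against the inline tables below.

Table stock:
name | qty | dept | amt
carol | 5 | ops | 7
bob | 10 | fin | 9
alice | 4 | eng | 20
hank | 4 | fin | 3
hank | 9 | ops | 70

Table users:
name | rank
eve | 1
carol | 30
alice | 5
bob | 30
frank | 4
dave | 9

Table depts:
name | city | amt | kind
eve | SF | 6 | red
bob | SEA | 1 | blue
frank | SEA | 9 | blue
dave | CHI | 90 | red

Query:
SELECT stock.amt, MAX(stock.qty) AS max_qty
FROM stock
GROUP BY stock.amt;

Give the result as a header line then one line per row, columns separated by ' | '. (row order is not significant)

== RESULT ==
stock.amt | max_qty
7 | 5
9 | 10
20 | 4
3 | 4
70 | 9

Derivation:
After GROUP BY (5 rows):
stock.amt | max_qty
7 | 5
9 | 10
20 | 4
3 | 4
70 | 9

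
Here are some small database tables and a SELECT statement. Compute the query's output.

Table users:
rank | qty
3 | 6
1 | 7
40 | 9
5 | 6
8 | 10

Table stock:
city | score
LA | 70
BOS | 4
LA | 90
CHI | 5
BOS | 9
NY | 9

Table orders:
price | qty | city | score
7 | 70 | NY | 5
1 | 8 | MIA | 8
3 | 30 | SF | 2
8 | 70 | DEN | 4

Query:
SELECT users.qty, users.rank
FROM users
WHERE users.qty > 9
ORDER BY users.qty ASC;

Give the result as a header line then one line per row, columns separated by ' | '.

After WHERE (1 rows):
users.rank | users.qty
8 | 10
After SELECT (1 rows):
users.qty | users.rank
10 | 8
After ORDER BY (1 rows):
users.qty | users.rank
10 | 8

== RESULT ==
users.qty | users.rank
10 | 8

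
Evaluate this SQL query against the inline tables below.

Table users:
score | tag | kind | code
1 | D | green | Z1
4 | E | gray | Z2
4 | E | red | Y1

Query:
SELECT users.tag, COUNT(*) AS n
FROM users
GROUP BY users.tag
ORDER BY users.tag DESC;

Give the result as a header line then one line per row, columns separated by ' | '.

== RESULT ==
users.tag | n
E | 2
D | 1

Derivation:
After GROUP BY (2 rows):
users.tag | n
D | 1
E | 2
After ORDER BY (2 rows):
users.tag | n
E | 2
D | 1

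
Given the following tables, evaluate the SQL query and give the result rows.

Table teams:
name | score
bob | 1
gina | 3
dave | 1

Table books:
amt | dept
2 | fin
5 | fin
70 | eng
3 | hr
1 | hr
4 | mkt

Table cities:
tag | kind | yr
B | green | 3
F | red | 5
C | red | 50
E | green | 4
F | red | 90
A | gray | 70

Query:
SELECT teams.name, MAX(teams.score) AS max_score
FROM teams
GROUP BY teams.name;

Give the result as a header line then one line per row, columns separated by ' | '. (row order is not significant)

== RESULT ==
teams.name | max_score
bob | 1
gina | 3
dave | 1

Derivation:
After GROUP BY (3 rows):
teams.name | max_score
bob | 1
gina | 3
dave | 1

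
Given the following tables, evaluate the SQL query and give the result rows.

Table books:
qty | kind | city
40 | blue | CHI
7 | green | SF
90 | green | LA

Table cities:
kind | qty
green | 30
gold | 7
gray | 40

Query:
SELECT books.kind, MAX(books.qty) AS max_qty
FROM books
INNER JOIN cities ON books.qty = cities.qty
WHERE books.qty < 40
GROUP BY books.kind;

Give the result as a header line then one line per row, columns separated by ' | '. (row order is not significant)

== RESULT ==
books.kind | max_qty
green | 7

Derivation:
After JOIN cities (2 rows):
books.qty | books.kind | books.city | cities.kind | cities.qty
40 | blue | CHI | gray | 40
7 | green | SF | gold | 7
After WHERE (1 rows):
books.qty | books.kind | books.city | cities.kind | cities.qty
7 | green | SF | gold | 7
After GROUP BY (1 rows):
books.kind | max_qty
green | 7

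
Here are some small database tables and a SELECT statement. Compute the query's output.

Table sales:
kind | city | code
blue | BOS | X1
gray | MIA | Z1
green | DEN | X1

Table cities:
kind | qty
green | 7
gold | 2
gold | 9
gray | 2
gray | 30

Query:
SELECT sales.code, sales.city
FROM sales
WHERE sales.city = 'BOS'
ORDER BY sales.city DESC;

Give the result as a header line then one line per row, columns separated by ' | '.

== RESULT ==
sales.code | sales.city
X1 | BOS

Derivation:
After WHERE (1 rows):
sales.kind | sales.city | sales.code
blue | BOS | X1
After SELECT (1 rows):
sales.code | sales.city
X1 | BOS
After ORDER BY (1 rows):
sales.code | sales.city
X1 | BOS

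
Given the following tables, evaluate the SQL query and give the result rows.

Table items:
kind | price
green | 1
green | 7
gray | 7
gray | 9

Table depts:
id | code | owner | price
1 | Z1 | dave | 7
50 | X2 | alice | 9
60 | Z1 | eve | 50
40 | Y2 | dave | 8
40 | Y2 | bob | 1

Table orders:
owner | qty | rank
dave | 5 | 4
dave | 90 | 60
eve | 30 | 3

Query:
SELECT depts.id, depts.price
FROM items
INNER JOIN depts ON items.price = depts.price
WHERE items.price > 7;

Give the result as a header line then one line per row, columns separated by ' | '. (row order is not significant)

After JOIN depts (4 rows):
items.kind | items.price | depts.id | depts.code | depts.owner | depts.price
green | 1 | 40 | Y2 | bob | 1
green | 7 | 1 | Z1 | dave | 7
gray | 7 | 1 | Z1 | dave | 7
gray | 9 | 50 | X2 | alice | 9
After WHERE (1 rows):
items.kind | items.price | depts.id | depts.code | depts.owner | depts.price
gray | 9 | 50 | X2 | alice | 9
After SELECT (1 rows):
depts.id | depts.price
50 | 9

== RESULT ==
depts.id | depts.price
50 | 9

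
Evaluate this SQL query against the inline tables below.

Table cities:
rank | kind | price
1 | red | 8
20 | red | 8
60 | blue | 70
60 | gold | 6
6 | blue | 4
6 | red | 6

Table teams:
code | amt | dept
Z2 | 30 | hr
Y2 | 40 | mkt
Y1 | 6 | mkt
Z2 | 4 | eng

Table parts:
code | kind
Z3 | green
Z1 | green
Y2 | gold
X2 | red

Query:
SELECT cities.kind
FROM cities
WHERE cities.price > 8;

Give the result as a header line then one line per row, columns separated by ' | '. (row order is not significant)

After WHERE (1 rows):
cities.rank | cities.kind | cities.price
60 | blue | 70
After SELECT (1 rows):
cities.kind
blue

== RESULT ==
cities.kind
blue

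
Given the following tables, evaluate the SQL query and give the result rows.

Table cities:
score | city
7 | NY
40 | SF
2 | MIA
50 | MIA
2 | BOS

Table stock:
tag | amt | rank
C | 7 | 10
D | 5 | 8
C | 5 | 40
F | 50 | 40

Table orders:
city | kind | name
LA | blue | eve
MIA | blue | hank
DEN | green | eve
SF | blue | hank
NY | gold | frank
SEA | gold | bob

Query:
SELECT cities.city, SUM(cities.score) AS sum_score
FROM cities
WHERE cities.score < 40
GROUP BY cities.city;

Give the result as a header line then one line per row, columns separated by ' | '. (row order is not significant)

== RESULT ==
cities.city | sum_score
NY | 7
MIA | 2
BOS | 2

Derivation:
After WHERE (3 rows):
cities.score | cities.city
7 | NY
2 | MIA
2 | BOS
After GROUP BY (3 rows):
cities.city | sum_score
NY | 7
MIA | 2
BOS | 2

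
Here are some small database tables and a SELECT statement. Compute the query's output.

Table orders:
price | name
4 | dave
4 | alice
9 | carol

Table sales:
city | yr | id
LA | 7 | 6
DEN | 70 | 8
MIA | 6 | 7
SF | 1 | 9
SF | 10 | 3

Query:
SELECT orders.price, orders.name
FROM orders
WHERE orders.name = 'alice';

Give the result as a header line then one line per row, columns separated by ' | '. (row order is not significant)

After WHERE (1 rows):
orders.price | orders.name
4 | alice
After SELECT (1 rows):
orders.price | orders.name
4 | alice

== RESULT ==
orders.price | orders.name
4 | alice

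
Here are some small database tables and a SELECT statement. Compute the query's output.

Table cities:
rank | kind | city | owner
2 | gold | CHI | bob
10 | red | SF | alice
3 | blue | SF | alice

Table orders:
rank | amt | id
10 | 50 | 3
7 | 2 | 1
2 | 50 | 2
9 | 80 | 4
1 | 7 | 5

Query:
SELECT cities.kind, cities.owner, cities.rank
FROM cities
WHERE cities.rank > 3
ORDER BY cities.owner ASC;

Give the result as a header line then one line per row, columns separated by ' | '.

After WHERE (1 rows):
cities.rank | cities.kind | cities.city | cities.owner
10 | red | SF | alice
After SELECT (1 rows):
cities.kind | cities.owner | cities.rank
red | alice | 10
After ORDER BY (1 rows):
cities.kind | cities.owner | cities.rank
red | alice | 10

== RESULT ==
cities.kind | cities.owner | cities.rank
red | alice | 10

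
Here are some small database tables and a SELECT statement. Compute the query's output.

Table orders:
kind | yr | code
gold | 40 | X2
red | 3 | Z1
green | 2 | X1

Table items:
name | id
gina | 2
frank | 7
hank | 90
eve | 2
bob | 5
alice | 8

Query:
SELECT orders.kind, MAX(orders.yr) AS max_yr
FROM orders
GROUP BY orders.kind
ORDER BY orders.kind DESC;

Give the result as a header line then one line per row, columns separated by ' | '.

== RESULT ==
orders.kind | max_yr
red | 3
green | 2
gold | 40

Derivation:
After GROUP BY (3 rows):
orders.kind | max_yr
gold | 40
red | 3
green | 2
After ORDER BY (3 rows):
orders.kind | max_yr
red | 3
green | 2
gold | 40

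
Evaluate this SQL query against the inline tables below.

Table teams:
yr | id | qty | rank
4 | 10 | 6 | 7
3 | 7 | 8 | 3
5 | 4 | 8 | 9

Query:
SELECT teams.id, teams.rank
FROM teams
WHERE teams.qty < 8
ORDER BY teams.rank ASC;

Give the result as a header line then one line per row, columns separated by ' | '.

== RESULT ==
teams.id | teams.rank
10 | 7

Derivation:
After WHERE (1 rows):
teams.yr | teams.id | teams.qty | teams.rank
4 | 10 | 6 | 7
After SELECT (1 rows):
teams.id | teams.rank
10 | 7
After ORDER BY (1 rows):
teams.id | teams.rank
10 | 7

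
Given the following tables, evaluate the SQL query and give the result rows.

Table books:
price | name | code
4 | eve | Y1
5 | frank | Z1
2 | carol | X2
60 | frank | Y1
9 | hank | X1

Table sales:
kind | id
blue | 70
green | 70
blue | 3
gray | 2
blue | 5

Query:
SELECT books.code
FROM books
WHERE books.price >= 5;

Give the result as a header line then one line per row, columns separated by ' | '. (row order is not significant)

== RESULT ==
books.code
Z1
Y1
X1

Derivation:
After WHERE (3 rows):
books.price | books.name | books.code
5 | frank | Z1
60 | frank | Y1
9 | hank | X1
After SELECT (3 rows):
books.code
Z1
Y1
X1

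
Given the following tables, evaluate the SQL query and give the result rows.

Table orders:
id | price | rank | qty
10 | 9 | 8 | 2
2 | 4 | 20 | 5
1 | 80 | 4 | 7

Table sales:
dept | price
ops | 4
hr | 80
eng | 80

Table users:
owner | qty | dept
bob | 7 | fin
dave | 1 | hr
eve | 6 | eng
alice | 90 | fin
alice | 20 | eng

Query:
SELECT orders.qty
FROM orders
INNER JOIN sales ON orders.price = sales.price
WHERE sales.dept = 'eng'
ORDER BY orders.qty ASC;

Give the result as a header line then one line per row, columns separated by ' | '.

== RESULT ==
orders.qty
7

Derivation:
After JOIN sales (3 rows):
orders.id | orders.price | orders.rank | orders.qty | sales.dept | sales.price
2 | 4 | 20 | 5 | ops | 4
1 | 80 | 4 | 7 | hr | 80
1 | 80 | 4 | 7 | eng | 80
After WHERE (1 rows):
orders.id | orders.price | orders.rank | orders.qty | sales.dept | sales.price
1 | 80 | 4 | 7 | eng | 80
After SELECT (1 rows):
orders.qty
7
After ORDER BY (1 rows):
orders.qty
7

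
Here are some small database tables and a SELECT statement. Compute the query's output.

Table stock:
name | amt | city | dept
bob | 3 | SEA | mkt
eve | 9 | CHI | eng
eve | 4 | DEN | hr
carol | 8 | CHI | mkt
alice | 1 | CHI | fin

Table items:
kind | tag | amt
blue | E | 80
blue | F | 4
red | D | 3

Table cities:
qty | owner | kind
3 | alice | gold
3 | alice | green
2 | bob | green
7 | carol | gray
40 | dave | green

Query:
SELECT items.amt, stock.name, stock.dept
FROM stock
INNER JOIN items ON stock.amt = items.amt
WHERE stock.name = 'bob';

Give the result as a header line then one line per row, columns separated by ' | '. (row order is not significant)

After JOIN items (2 rows):
stock.name | stock.amt | stock.city | stock.dept | items.kind | items.tag | items.amt
bob | 3 | SEA | mkt | red | D | 3
eve | 4 | DEN | hr | blue | F | 4
After WHERE (1 rows):
stock.name | stock.amt | stock.city | stock.dept | items.kind | items.tag | items.amt
bob | 3 | SEA | mkt | red | D | 3
After SELECT (1 rows):
items.amt | stock.name | stock.dept
3 | bob | mkt

== RESULT ==
items.amt | stock.name | stock.dept
3 | bob | mkt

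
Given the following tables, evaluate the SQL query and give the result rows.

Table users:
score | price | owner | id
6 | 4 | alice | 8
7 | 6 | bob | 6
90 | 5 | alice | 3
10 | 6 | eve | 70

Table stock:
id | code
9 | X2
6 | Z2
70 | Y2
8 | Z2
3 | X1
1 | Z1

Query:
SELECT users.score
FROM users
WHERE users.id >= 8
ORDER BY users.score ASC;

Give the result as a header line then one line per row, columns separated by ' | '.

== RESULT ==
users.score
6
10

Derivation:
After WHERE (2 rows):
users.score | users.price | users.owner | users.id
6 | 4 | alice | 8
10 | 6 | eve | 70
After SELECT (2 rows):
users.score
6
10
After ORDER BY (2 rows):
users.score
6
10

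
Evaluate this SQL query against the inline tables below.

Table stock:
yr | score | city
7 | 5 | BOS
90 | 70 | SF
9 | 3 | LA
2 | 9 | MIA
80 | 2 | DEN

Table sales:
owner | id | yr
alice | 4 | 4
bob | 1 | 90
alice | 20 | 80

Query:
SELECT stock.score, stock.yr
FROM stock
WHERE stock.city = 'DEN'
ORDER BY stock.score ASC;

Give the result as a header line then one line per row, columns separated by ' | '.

== RESULT ==
stock.score | stock.yr
2 | 80

Derivation:
After WHERE (1 rows):
stock.yr | stock.score | stock.city
80 | 2 | DEN
After SELECT (1 rows):
stock.score | stock.yr
2 | 80
After ORDER BY (1 rows):
stock.score | stock.yr
2 | 80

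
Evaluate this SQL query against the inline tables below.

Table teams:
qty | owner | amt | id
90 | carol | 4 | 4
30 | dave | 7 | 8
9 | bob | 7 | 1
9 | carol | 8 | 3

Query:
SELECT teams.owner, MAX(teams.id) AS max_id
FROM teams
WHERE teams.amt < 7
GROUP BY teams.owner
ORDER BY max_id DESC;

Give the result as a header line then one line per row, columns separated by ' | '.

== RESULT ==
teams.owner | max_id
carol | 4

Derivation:
After WHERE (1 rows):
teams.qty | teams.owner | teams.amt | teams.id
90 | carol | 4 | 4
After GROUP BY (1 rows):
teams.owner | max_id
carol | 4
After ORDER BY (1 rows):
teams.owner | max_id
carol | 4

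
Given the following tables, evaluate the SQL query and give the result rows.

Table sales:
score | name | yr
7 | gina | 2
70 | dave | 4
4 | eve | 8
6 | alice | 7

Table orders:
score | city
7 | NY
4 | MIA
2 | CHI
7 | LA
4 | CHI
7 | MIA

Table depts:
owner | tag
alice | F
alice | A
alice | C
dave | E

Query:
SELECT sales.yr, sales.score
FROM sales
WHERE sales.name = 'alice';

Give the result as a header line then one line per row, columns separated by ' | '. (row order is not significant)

After WHERE (1 rows):
sales.score | sales.name | sales.yr
6 | alice | 7
After SELECT (1 rows):
sales.yr | sales.score
7 | 6

== RESULT ==
sales.yr | sales.score
7 | 6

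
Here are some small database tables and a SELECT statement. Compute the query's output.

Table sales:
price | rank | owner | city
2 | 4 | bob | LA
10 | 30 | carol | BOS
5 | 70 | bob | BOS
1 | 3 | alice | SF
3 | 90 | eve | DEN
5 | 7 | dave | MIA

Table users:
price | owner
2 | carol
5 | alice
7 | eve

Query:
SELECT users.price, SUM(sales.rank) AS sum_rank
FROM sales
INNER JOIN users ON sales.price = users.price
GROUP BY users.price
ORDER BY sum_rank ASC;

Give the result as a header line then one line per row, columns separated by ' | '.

== RESULT ==
users.price | sum_rank
2 | 4
5 | 77

Derivation:
After JOIN users (3 rows):
sales.price | sales.rank | sales.owner | sales.city | users.price | users.owner
2 | 4 | bob | LA | 2 | carol
5 | 70 | bob | BOS | 5 | alice
5 | 7 | dave | MIA | 5 | alice
After GROUP BY (2 rows):
users.price | sum_rank
2 | 4
5 | 77
After ORDER BY (2 rows):
users.price | sum_rank
2 | 4
5 | 77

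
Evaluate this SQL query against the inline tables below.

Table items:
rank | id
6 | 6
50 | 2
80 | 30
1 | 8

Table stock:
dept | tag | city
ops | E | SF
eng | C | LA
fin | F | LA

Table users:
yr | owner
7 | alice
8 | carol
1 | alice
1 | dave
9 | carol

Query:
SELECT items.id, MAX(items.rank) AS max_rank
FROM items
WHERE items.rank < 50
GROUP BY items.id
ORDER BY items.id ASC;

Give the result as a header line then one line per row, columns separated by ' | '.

== RESULT ==
items.id | max_rank
6 | 6
8 | 1

Derivation:
After WHERE (2 rows):
items.rank | items.id
6 | 6
1 | 8
After GROUP BY (2 rows):
items.id | max_rank
6 | 6
8 | 1
After ORDER BY (2 rows):
items.id | max_rank
6 | 6
8 | 1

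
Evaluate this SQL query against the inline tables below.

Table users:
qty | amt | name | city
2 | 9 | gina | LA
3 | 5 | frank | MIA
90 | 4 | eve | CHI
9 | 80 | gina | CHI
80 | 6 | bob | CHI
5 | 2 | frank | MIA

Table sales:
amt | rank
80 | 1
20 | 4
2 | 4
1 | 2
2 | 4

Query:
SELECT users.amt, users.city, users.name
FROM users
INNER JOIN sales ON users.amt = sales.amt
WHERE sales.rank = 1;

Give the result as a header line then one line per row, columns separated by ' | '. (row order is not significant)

After JOIN sales (3 rows):
users.qty | users.amt | users.name | users.city | sales.amt | sales.rank
9 | 80 | gina | CHI | 80 | 1
5 | 2 | frank | MIA | 2 | 4
5 | 2 | frank | MIA | 2 | 4
After WHERE (1 rows):
users.qty | users.amt | users.name | users.city | sales.amt | sales.rank
9 | 80 | gina | CHI | 80 | 1
After SELECT (1 rows):
users.amt | users.city | users.name
80 | CHI | gina

== RESULT ==
users.amt | users.city | users.name
80 | CHI | gina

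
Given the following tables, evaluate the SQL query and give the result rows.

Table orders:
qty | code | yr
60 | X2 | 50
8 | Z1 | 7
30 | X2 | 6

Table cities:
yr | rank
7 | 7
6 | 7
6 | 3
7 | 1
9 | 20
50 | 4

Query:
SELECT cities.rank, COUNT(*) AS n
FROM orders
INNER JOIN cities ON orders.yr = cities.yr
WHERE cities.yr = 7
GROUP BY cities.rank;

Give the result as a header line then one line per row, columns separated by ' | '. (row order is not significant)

After JOIN cities (5 rows):
orders.qty | orders.code | orders.yr | cities.yr | cities.rank
60 | X2 | 50 | 50 | 4
8 | Z1 | 7 | 7 | 7
8 | Z1 | 7 | 7 | 1
30 | X2 | 6 | 6 | 7
30 | X2 | 6 | 6 | 3
After WHERE (2 rows):
orders.qty | orders.code | orders.yr | cities.yr | cities.rank
8 | Z1 | 7 | 7 | 7
8 | Z1 | 7 | 7 | 1
After GROUP BY (2 rows):
cities.rank | n
7 | 1
1 | 1

== RESULT ==
cities.rank | n
7 | 1
1 | 1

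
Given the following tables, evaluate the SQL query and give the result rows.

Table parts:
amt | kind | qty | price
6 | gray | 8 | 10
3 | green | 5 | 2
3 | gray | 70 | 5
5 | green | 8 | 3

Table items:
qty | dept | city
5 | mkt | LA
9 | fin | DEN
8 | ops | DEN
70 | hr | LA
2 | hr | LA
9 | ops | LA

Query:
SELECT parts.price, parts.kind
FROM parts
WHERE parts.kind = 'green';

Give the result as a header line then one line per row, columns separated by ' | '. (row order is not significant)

After WHERE (2 rows):
parts.amt | parts.kind | parts.qty | parts.price
3 | green | 5 | 2
5 | green | 8 | 3
After SELECT (2 rows):
parts.price | parts.kind
2 | green
3 | green

== RESULT ==
parts.price | parts.kind
2 | green
3 | green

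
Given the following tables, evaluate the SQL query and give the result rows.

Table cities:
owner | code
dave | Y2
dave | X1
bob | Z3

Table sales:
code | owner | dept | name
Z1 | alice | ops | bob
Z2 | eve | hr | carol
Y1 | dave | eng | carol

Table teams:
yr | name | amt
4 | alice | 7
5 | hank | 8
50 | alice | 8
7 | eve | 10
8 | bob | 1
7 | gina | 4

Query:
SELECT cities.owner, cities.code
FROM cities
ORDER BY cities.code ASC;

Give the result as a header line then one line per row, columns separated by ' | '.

After SELECT (3 rows):
cities.owner | cities.code
dave | Y2
dave | X1
bob | Z3
After ORDER BY (3 rows):
cities.owner | cities.code
dave | X1
dave | Y2
bob | Z3

== RESULT ==
cities.owner | cities.code
dave | X1
dave | Y2
bob | Z3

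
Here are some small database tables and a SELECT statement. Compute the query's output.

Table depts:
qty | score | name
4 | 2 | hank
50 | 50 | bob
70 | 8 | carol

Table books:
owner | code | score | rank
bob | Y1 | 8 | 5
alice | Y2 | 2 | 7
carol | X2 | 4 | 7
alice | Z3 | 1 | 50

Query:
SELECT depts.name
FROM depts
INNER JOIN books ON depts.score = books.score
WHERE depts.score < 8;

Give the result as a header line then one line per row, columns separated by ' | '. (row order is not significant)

After JOIN books (2 rows):
depts.qty | depts.score | depts.name | books.owner | books.code | books.score | books.rank
4 | 2 | hank | alice | Y2 | 2 | 7
70 | 8 | carol | bob | Y1 | 8 | 5
After WHERE (1 rows):
depts.qty | depts.score | depts.name | books.owner | books.code | books.score | books.rank
4 | 2 | hank | alice | Y2 | 2 | 7
After SELECT (1 rows):
depts.name
hank

== RESULT ==
depts.name
hank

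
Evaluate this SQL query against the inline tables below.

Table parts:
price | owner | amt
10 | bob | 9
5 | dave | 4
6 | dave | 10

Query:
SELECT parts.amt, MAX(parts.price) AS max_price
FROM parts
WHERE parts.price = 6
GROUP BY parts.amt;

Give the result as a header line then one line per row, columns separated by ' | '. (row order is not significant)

== RESULT ==
parts.amt | max_price
10 | 6

Derivation:
After WHERE (1 rows):
parts.price | parts.owner | parts.amt
6 | dave | 10
After GROUP BY (1 rows):
parts.amt | max_price
10 | 6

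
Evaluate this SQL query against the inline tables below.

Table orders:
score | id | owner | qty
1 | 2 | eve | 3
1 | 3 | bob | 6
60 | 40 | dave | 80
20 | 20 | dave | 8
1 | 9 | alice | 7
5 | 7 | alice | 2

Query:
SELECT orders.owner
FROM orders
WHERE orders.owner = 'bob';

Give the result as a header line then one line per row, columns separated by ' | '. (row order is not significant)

After WHERE (1 rows):
orders.score | orders.id | orders.owner | orders.qty
1 | 3 | bob | 6
After SELECT (1 rows):
orders.owner
bob

== RESULT ==
orders.owner
bob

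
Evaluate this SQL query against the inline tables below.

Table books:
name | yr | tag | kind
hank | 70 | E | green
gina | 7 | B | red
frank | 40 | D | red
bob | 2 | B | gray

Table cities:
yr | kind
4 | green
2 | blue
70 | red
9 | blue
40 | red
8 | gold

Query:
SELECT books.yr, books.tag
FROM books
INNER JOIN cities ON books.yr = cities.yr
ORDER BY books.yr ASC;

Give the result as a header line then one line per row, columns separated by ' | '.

After JOIN cities (3 rows):
books.name | books.yr | books.tag | books.kind | cities.yr | cities.kind
hank | 70 | E | green | 70 | red
frank | 40 | D | red | 40 | red
bob | 2 | B | gray | 2 | blue
After SELECT (3 rows):
books.yr | books.tag
70 | E
40 | D
2 | B
After ORDER BY (3 rows):
books.yr | books.tag
2 | B
40 | D
70 | E

== RESULT ==
books.yr | books.tag
2 | B
40 | D
70 | E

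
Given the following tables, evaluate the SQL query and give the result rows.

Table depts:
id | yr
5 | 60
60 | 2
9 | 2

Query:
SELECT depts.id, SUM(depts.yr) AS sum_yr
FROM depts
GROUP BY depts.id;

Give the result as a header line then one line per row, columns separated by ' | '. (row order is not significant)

After GROUP BY (3 rows):
depts.id | sum_yr
5 | 60
60 | 2
9 | 2

== RESULT ==
depts.id | sum_yr
5 | 60
60 | 2
9 | 2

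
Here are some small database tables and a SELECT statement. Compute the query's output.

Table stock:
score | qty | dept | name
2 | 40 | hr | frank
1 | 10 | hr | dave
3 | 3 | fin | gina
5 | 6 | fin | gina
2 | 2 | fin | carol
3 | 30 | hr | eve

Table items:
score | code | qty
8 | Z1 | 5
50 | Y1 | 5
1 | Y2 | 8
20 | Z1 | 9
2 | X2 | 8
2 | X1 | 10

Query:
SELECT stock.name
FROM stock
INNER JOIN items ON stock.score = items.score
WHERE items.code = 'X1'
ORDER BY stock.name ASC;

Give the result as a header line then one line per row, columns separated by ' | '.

== RESULT ==
stock.name
carol
frank

Derivation:
After JOIN items (5 rows):
stock.score | stock.qty | stock.dept | stock.name | items.score | items.code | items.qty
2 | 40 | hr | frank | 2 | X2 | 8
2 | 40 | hr | frank | 2 | X1 | 10
1 | 10 | hr | dave | 1 | Y2 | 8
2 | 2 | fin | carol | 2 | X2 | 8
2 | 2 | fin | carol | 2 | X1 | 10
After WHERE (2 rows):
stock.score | stock.qty | stock.dept | stock.name | items.score | items.code | items.qty
2 | 40 | hr | frank | 2 | X1 | 10
2 | 2 | fin | carol | 2 | X1 | 10
After SELECT (2 rows):
stock.name
frank
carol
After ORDER BY (2 rows):
stock.name
carol
frank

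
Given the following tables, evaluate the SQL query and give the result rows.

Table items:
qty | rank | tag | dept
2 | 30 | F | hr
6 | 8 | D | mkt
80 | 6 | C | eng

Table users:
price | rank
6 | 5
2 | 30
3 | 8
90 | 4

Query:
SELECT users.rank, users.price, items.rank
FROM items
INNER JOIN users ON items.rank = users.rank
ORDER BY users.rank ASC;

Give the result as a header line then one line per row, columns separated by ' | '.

After JOIN users (2 rows):
items.qty | items.rank | items.tag | items.dept | users.price | users.rank
2 | 30 | F | hr | 2 | 30
6 | 8 | D | mkt | 3 | 8
After SELECT (2 rows):
users.rank | users.price | items.rank
30 | 2 | 30
8 | 3 | 8
After ORDER BY (2 rows):
users.rank | users.price | items.rank
8 | 3 | 8
30 | 2 | 30

== RESULT ==
users.rank | users.price | items.rank
8 | 3 | 8
30 | 2 | 30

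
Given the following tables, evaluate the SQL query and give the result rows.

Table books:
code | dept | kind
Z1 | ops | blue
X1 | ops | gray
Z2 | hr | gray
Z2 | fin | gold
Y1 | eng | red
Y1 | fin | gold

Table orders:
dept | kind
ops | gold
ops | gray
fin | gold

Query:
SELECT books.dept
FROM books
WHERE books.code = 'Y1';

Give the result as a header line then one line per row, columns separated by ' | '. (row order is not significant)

After WHERE (2 rows):
books.code | books.dept | books.kind
Y1 | eng | red
Y1 | fin | gold
After SELECT (2 rows):
books.dept
eng
fin

== RESULT ==
books.dept
eng
fin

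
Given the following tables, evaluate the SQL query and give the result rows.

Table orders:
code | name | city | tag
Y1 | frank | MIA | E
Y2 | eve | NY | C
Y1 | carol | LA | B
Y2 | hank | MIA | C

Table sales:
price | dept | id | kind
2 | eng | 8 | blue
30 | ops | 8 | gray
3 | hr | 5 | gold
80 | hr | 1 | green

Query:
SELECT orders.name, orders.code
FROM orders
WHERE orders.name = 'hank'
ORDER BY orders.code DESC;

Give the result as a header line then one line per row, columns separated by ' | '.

== RESULT ==
orders.name | orders.code
hank | Y2

Derivation:
After WHERE (1 rows):
orders.code | orders.name | orders.city | orders.tag
Y2 | hank | MIA | C
After SELECT (1 rows):
orders.name | orders.code
hank | Y2
After ORDER BY (1 rows):
orders.name | orders.code
hank | Y2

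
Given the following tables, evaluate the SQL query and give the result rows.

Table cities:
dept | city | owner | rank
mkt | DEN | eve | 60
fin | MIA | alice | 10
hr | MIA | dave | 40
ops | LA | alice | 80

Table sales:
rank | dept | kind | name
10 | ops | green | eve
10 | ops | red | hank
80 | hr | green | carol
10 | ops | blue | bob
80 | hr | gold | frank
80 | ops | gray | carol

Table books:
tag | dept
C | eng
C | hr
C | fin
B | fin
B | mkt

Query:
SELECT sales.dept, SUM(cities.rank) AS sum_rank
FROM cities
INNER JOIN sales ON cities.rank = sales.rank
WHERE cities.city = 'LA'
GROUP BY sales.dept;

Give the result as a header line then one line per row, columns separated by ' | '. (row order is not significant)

== RESULT ==
sales.dept | sum_rank
hr | 160
ops | 80

Derivation:
After JOIN sales (6 rows):
cities.dept | cities.city | cities.owner | cities.rank | sales.rank | sales.dept | sales.kind | sales.name
fin | MIA | alice | 10 | 10 | ops | green | eve
fin | MIA | alice | 10 | 10 | ops | red | hank
fin | MIA | alice | 10 | 10 | ops | blue | bob
ops | LA | alice | 80 | 80 | hr | green | carol
ops | LA | alice | 80 | 80 | hr | gold | frank
ops | LA | alice | 80 | 80 | ops | gray | carol
After WHERE (3 rows):
cities.dept | cities.city | cities.owner | cities.rank | sales.rank | sales.dept | sales.kind | sales.name
ops | LA | alice | 80 | 80 | hr | green | carol
ops | LA | alice | 80 | 80 | hr | gold | frank
ops | LA | alice | 80 | 80 | ops | gray | carol
After GROUP BY (2 rows):
sales.dept | sum_rank
hr | 160
ops | 80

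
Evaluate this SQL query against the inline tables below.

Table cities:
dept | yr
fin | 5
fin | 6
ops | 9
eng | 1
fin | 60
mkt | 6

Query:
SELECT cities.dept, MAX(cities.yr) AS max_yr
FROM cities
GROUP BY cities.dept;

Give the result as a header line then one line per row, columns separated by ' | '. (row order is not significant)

After GROUP BY (4 rows):
cities.dept | max_yr
fin | 60
ops | 9
eng | 1
mkt | 6

== RESULT ==
cities.dept | max_yr
fin | 60
ops | 9
eng | 1
mkt | 6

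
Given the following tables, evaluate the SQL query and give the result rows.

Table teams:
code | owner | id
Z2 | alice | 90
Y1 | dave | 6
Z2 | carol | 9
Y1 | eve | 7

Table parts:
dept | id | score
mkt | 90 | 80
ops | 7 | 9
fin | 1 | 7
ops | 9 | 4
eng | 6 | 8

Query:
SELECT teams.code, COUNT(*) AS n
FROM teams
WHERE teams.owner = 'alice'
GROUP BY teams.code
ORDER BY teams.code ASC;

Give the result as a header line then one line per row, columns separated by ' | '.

After WHERE (1 rows):
teams.code | teams.owner | teams.id
Z2 | alice | 90
After GROUP BY (1 rows):
teams.code | n
Z2 | 1
After ORDER BY (1 rows):
teams.code | n
Z2 | 1

== RESULT ==
teams.code | n
Z2 | 1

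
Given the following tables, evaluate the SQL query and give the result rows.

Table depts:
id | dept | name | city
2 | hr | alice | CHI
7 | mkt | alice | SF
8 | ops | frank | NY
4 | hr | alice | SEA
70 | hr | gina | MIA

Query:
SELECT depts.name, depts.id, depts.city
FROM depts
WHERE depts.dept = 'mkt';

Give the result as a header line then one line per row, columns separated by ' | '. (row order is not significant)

== RESULT ==
depts.name | depts.id | depts.city
alice | 7 | SF

Derivation:
After WHERE (1 rows):
depts.id | depts.dept | depts.name | depts.city
7 | mkt | alice | SF
After SELECT (1 rows):
depts.name | depts.id | depts.city
alice | 7 | SF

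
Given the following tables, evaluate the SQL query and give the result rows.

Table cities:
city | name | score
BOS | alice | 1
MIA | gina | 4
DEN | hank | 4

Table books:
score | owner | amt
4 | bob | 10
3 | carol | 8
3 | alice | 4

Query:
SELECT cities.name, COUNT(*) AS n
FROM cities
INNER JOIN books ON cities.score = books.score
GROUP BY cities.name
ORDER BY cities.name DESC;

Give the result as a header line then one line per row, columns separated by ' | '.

After JOIN books (2 rows):
cities.city | cities.name | cities.score | books.score | books.owner | books.amt
MIA | gina | 4 | 4 | bob | 10
DEN | hank | 4 | 4 | bob | 10
After GROUP BY (2 rows):
cities.name | n
gina | 1
hank | 1
After ORDER BY (2 rows):
cities.name | n
hank | 1
gina | 1

== RESULT ==
cities.name | n
hank | 1
gina | 1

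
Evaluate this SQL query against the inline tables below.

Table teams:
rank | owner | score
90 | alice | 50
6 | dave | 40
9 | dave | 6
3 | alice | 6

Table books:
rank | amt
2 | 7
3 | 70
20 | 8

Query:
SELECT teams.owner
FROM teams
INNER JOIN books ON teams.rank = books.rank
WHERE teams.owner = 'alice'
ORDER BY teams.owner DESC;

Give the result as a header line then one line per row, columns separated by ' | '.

== RESULT ==
teams.owner
alice

Derivation:
After JOIN books (1 rows):
teams.rank | teams.owner | teams.score | books.rank | books.amt
3 | alice | 6 | 3 | 70
After WHERE (1 rows):
teams.rank | teams.owner | teams.score | books.rank | books.amt
3 | alice | 6 | 3 | 70
After SELECT (1 rows):
teams.owner
alice
After ORDER BY (1 rows):
teams.owner
alice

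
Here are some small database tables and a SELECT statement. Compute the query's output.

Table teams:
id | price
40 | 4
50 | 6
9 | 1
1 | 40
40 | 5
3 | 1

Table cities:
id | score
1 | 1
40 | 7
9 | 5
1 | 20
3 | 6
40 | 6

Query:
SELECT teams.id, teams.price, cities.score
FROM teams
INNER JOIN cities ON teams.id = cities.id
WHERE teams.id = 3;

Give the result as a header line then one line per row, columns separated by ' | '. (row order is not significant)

== RESULT ==
teams.id | teams.price | cities.score
3 | 1 | 6

Derivation:
After JOIN cities (8 rows):
teams.id | teams.price | cities.id | cities.score
40 | 4 | 40 | 7
40 | 4 | 40 | 6
9 | 1 | 9 | 5
1 | 40 | 1 | 1
1 | 40 | 1 | 20
40 | 5 | 40 | 7
40 | 5 | 40 | 6
3 | 1 | 3 | 6
After WHERE (1 rows):
teams.id | teams.price | cities.id | cities.score
3 | 1 | 3 | 6
After SELECT (1 rows):
teams.id | teams.price | cities.score
3 | 1 | 6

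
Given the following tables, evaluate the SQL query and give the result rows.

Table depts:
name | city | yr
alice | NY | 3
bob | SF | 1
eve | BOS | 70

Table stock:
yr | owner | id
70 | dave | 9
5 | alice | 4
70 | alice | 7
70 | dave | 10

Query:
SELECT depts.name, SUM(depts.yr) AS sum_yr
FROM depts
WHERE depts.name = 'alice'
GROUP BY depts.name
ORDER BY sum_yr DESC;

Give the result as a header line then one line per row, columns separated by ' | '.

== RESULT ==
depts.name | sum_yr
alice | 3

Derivation:
After WHERE (1 rows):
depts.name | depts.city | depts.yr
alice | NY | 3
After GROUP BY (1 rows):
depts.name | sum_yr
alice | 3
After ORDER BY (1 rows):
depts.name | sum_yr
alice | 3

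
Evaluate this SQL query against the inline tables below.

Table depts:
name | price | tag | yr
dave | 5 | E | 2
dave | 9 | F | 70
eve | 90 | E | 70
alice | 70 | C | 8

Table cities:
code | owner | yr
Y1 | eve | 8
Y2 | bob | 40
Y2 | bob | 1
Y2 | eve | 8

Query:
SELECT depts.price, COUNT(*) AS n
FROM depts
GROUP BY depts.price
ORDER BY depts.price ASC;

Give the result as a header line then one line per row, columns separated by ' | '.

After GROUP BY (4 rows):
depts.price | n
5 | 1
9 | 1
90 | 1
70 | 1
After ORDER BY (4 rows):
depts.price | n
5 | 1
9 | 1
70 | 1
90 | 1

== RESULT ==
depts.price | n
5 | 1
9 | 1
70 | 1
90 | 1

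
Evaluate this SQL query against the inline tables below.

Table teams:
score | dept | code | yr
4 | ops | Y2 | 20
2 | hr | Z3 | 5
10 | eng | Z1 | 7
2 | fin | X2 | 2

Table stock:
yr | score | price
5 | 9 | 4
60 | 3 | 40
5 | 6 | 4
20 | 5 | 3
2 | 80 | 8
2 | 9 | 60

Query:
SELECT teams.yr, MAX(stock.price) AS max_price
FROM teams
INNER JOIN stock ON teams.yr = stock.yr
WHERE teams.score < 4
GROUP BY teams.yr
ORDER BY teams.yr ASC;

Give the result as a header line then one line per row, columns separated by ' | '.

== RESULT ==
teams.yr | max_price
2 | 60
5 | 4

Derivation:
After JOIN stock (5 rows):
teams.score | teams.dept | teams.code | teams.yr | stock.yr | stock.score | stock.price
4 | ops | Y2 | 20 | 20 | 5 | 3
2 | hr | Z3 | 5 | 5 | 9 | 4
2 | hr | Z3 | 5 | 5 | 6 | 4
2 | fin | X2 | 2 | 2 | 80 | 8
2 | fin | X2 | 2 | 2 | 9 | 60
After WHERE (4 rows):
teams.score | teams.dept | teams.code | teams.yr | stock.yr | stock.score | stock.price
2 | hr | Z3 | 5 | 5 | 9 | 4
2 | hr | Z3 | 5 | 5 | 6 | 4
2 | fin | X2 | 2 | 2 | 80 | 8
2 | fin | X2 | 2 | 2 | 9 | 60
After GROUP BY (2 rows):
teams.yr | max_price
5 | 4
2 | 60
After ORDER BY (2 rows):
teams.yr | max_price
2 | 60
5 | 4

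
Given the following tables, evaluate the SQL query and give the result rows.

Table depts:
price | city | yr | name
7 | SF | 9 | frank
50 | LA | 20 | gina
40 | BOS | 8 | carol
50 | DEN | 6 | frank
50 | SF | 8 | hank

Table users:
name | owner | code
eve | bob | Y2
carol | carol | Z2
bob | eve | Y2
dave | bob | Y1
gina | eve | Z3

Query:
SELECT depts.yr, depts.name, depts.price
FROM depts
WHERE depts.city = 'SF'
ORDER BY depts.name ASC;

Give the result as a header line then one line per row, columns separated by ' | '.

After WHERE (2 rows):
depts.price | depts.city | depts.yr | depts.name
7 | SF | 9 | frank
50 | SF | 8 | hank
After SELECT (2 rows):
depts.yr | depts.name | depts.price
9 | frank | 7
8 | hank | 50
After ORDER BY (2 rows):
depts.yr | depts.name | depts.price
9 | frank | 7
8 | hank | 50

== RESULT ==
depts.yr | depts.name | depts.price
9 | frank | 7
8 | hank | 50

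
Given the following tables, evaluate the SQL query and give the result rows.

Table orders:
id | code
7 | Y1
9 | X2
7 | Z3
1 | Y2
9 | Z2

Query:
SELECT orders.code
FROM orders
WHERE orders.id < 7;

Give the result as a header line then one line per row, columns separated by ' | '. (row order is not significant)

== RESULT ==
orders.code
Y2

Derivation:
After WHERE (1 rows):
orders.id | orders.code
1 | Y2
After SELECT (1 rows):
orders.code
Y2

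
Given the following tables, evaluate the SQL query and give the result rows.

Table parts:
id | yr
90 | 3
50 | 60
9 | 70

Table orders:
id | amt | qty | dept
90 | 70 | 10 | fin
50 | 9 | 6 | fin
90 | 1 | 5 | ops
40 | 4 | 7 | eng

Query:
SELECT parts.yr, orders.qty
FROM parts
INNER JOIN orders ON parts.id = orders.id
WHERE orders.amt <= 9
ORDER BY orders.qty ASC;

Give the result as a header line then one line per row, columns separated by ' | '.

After JOIN orders (3 rows):
parts.id | parts.yr | orders.id | orders.amt | orders.qty | orders.dept
90 | 3 | 90 | 70 | 10 | fin
90 | 3 | 90 | 1 | 5 | ops
50 | 60 | 50 | 9 | 6 | fin
After WHERE (2 rows):
parts.id | parts.yr | orders.id | orders.amt | orders.qty | orders.dept
90 | 3 | 90 | 1 | 5 | ops
50 | 60 | 50 | 9 | 6 | fin
After SELECT (2 rows):
parts.yr | orders.qty
3 | 5
60 | 6
After ORDER BY (2 rows):
parts.yr | orders.qty
3 | 5
60 | 6

== RESULT ==
parts.yr | orders.qty
3 | 5
60 | 6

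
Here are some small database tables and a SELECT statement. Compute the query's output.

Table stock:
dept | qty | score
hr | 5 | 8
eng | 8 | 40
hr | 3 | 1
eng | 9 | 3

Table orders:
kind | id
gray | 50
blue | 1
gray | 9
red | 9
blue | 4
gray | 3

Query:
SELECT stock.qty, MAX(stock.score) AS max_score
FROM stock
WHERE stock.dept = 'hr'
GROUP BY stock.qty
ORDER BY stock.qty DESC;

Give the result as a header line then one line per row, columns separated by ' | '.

== RESULT ==
stock.qty | max_score
5 | 8
3 | 1

Derivation:
After WHERE (2 rows):
stock.dept | stock.qty | stock.score
hr | 5 | 8
hr | 3 | 1
After GROUP BY (2 rows):
stock.qty | max_score
5 | 8
3 | 1
After ORDER BY (2 rows):
stock.qty | max_score
5 | 8
3 | 1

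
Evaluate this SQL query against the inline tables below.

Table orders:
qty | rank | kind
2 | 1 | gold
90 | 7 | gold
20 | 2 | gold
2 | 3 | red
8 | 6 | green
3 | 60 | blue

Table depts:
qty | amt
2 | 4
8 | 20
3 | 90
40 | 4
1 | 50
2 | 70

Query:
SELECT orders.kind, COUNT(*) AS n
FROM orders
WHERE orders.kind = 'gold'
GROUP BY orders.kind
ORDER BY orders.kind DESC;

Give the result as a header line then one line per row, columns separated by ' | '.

== RESULT ==
orders.kind | n
gold | 3

Derivation:
After WHERE (3 rows):
orders.qty | orders.rank | orders.kind
2 | 1 | gold
90 | 7 | gold
20 | 2 | gold
After GROUP BY (1 rows):
orders.kind | n
gold | 3
After ORDER BY (1 rows):
orders.kind | n
gold | 3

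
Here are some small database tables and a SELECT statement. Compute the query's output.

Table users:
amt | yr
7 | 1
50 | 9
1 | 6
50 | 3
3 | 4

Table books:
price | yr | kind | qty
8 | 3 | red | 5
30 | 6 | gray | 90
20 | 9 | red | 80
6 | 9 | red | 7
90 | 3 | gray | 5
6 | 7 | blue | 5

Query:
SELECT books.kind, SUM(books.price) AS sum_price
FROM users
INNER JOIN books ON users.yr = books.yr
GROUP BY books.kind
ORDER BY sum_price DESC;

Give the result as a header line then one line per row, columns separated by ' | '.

== RESULT ==
books.kind | sum_price
gray | 120
red | 34

Derivation:
After JOIN books (5 rows):
users.amt | users.yr | books.price | books.yr | books.kind | books.qty
50 | 9 | 20 | 9 | red | 80
50 | 9 | 6 | 9 | red | 7
1 | 6 | 30 | 6 | gray | 90
50 | 3 | 8 | 3 | red | 5
50 | 3 | 90 | 3 | gray | 5
After GROUP BY (2 rows):
books.kind | sum_price
red | 34
gray | 120
After ORDER BY (2 rows):
books.kind | sum_price
gray | 120
red | 34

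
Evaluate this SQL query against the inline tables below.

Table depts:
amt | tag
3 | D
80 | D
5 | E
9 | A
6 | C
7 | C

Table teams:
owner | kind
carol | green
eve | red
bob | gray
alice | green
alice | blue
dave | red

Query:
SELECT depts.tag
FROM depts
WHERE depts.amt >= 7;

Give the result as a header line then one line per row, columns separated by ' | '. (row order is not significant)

== RESULT ==
depts.tag
D
A
C

Derivation:
After WHERE (3 rows):
depts.amt | depts.tag
80 | D
9 | A
7 | C
After SELECT (3 rows):
depts.tag
D
A
C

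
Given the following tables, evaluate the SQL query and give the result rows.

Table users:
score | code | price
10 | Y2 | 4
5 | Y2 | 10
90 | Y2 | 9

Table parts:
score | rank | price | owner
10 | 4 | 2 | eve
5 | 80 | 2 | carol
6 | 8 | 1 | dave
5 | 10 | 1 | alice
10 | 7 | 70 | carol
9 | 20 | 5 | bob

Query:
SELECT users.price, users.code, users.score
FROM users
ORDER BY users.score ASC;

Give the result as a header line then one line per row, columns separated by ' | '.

== RESULT ==
users.price | users.code | users.score
10 | Y2 | 5
4 | Y2 | 10
9 | Y2 | 90

Derivation:
After SELECT (3 rows):
users.price | users.code | users.score
4 | Y2 | 10
10 | Y2 | 5
9 | Y2 | 90
After ORDER BY (3 rows):
users.price | users.code | users.score
10 | Y2 | 5
4 | Y2 | 10
9 | Y2 | 90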